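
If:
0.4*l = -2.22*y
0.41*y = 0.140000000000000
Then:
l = -1.90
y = 0.34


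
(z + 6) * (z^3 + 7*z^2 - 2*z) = z^4 + 13*z^3 + 40*z^2 - 12*z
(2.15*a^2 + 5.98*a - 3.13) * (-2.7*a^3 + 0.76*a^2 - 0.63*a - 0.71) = -5.805*a^5 - 14.512*a^4 + 11.6413*a^3 - 7.6727*a^2 - 2.2739*a + 2.2223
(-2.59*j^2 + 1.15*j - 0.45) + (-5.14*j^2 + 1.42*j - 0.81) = -7.73*j^2 + 2.57*j - 1.26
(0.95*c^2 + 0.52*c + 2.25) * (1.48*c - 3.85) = 1.406*c^3 - 2.8879*c^2 + 1.328*c - 8.6625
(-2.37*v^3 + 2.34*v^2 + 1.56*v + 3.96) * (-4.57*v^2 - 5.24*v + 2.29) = 10.8309*v^5 + 1.725*v^4 - 24.8181*v^3 - 20.913*v^2 - 17.178*v + 9.0684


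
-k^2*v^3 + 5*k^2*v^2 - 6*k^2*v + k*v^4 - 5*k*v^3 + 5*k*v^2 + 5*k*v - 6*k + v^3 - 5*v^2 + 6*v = (-k + v)*(v - 3)*(v - 2)*(k*v + 1)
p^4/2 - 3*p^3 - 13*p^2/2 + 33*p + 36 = (p/2 + 1/2)*(p - 6)*(p - 4)*(p + 3)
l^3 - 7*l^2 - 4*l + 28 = (l - 7)*(l - 2)*(l + 2)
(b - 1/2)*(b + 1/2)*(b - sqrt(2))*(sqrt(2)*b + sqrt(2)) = sqrt(2)*b^4 - 2*b^3 + sqrt(2)*b^3 - 2*b^2 - sqrt(2)*b^2/4 - sqrt(2)*b/4 + b/2 + 1/2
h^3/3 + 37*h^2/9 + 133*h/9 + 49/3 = (h/3 + 1)*(h + 7/3)*(h + 7)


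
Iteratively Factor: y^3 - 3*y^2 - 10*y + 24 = (y - 4)*(y^2 + y - 6) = (y - 4)*(y - 2)*(y + 3)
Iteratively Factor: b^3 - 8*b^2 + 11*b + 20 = (b - 5)*(b^2 - 3*b - 4) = (b - 5)*(b - 4)*(b + 1)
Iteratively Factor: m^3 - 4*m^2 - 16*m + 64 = (m - 4)*(m^2 - 16) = (m - 4)*(m + 4)*(m - 4)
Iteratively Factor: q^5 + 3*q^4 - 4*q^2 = (q)*(q^4 + 3*q^3 - 4*q) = q*(q - 1)*(q^3 + 4*q^2 + 4*q) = q*(q - 1)*(q + 2)*(q^2 + 2*q) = q^2*(q - 1)*(q + 2)*(q + 2)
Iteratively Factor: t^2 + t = (t)*(t + 1)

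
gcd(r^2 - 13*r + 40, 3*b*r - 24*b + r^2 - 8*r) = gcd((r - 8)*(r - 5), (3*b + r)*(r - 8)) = r - 8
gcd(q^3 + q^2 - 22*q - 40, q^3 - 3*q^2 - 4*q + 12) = q + 2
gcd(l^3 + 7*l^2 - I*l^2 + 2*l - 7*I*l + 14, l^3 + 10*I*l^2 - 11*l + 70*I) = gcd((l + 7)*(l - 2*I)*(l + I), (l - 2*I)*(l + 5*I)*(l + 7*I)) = l - 2*I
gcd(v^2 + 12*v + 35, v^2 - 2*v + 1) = 1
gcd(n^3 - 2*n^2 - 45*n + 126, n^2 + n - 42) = n^2 + n - 42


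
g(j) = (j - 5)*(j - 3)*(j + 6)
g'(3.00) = -18.00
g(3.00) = 0.00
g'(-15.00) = 702.00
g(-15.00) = -3240.00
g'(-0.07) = -32.71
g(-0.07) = 92.30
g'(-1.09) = -25.08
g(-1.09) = 122.30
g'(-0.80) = -27.88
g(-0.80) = 114.61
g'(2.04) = -28.68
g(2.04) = 22.85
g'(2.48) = -24.47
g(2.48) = 11.11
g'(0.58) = -34.31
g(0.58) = 70.38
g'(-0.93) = -26.69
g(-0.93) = 118.16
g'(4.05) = 0.01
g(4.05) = -10.02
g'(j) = (j - 5)*(j - 3) + (j - 5)*(j + 6) + (j - 3)*(j + 6)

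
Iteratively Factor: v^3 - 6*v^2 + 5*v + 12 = (v - 4)*(v^2 - 2*v - 3) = (v - 4)*(v + 1)*(v - 3)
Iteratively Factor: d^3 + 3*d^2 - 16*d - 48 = (d + 4)*(d^2 - d - 12) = (d - 4)*(d + 4)*(d + 3)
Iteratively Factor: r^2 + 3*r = (r + 3)*(r)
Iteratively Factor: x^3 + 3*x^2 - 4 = (x + 2)*(x^2 + x - 2) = (x - 1)*(x + 2)*(x + 2)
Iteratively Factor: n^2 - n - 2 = (n + 1)*(n - 2)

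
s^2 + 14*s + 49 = (s + 7)^2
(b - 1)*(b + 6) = b^2 + 5*b - 6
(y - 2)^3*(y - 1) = y^4 - 7*y^3 + 18*y^2 - 20*y + 8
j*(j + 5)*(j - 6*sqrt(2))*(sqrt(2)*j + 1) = sqrt(2)*j^4 - 11*j^3 + 5*sqrt(2)*j^3 - 55*j^2 - 6*sqrt(2)*j^2 - 30*sqrt(2)*j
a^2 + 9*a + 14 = (a + 2)*(a + 7)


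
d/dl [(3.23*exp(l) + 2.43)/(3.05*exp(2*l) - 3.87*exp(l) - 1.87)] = (-9.8515*exp(2*l) - 14.823*exp(l) + 3.364)*exp(l)/(9.3025*exp(4*l) - 23.607*exp(3*l) + 3.5699*exp(2*l) + 14.4738*exp(l) + 3.4969)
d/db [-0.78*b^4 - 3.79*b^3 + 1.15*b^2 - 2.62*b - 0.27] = -3.12*b^3 - 11.37*b^2 + 2.3*b - 2.62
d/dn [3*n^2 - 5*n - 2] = 6*n - 5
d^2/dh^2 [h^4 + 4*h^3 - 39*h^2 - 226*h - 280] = 12*h^2 + 24*h - 78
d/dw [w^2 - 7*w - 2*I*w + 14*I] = 2*w - 7 - 2*I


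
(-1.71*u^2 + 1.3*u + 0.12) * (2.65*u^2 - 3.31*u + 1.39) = -4.5315*u^4 + 9.1051*u^3 - 6.3619*u^2 + 1.4098*u + 0.1668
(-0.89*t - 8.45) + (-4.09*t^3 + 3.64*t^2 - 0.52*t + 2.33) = -4.09*t^3 + 3.64*t^2 - 1.41*t - 6.12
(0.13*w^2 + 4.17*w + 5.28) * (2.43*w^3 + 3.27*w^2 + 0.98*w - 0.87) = 0.3159*w^5 + 10.5582*w^4 + 26.5937*w^3 + 21.2391*w^2 + 1.5465*w - 4.5936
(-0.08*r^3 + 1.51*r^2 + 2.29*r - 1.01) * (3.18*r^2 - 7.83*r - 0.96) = -0.2544*r^5 + 5.4282*r^4 - 4.4643*r^3 - 22.5921*r^2 + 5.7099*r + 0.9696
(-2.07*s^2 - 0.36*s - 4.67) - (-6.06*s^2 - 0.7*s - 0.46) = 3.99*s^2 + 0.34*s - 4.21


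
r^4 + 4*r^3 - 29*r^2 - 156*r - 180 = (r - 6)*(r + 2)*(r + 3)*(r + 5)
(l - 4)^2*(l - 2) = l^3 - 10*l^2 + 32*l - 32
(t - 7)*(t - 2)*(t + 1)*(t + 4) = t^4 - 4*t^3 - 27*t^2 + 34*t + 56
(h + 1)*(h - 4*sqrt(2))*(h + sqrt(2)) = h^3 - 3*sqrt(2)*h^2 + h^2 - 8*h - 3*sqrt(2)*h - 8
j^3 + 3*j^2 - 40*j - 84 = (j - 6)*(j + 2)*(j + 7)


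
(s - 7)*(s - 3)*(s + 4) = s^3 - 6*s^2 - 19*s + 84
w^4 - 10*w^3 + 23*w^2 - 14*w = w*(w - 7)*(w - 2)*(w - 1)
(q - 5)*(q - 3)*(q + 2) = q^3 - 6*q^2 - q + 30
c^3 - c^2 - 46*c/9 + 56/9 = (c - 2)*(c - 4/3)*(c + 7/3)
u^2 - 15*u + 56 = (u - 8)*(u - 7)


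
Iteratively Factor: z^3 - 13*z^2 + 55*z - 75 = (z - 5)*(z^2 - 8*z + 15) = (z - 5)^2*(z - 3)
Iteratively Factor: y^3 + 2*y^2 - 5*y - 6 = (y - 2)*(y^2 + 4*y + 3) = (y - 2)*(y + 3)*(y + 1)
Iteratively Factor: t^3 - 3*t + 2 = (t - 1)*(t^2 + t - 2) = (t - 1)*(t + 2)*(t - 1)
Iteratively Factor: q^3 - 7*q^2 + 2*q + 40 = (q + 2)*(q^2 - 9*q + 20) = (q - 5)*(q + 2)*(q - 4)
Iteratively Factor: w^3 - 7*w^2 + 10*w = (w - 5)*(w^2 - 2*w) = (w - 5)*(w - 2)*(w)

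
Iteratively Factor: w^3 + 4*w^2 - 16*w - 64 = (w + 4)*(w^2 - 16) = (w - 4)*(w + 4)*(w + 4)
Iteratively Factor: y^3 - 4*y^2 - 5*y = (y)*(y^2 - 4*y - 5) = y*(y - 5)*(y + 1)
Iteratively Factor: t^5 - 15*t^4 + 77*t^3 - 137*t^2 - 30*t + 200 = (t - 2)*(t^4 - 13*t^3 + 51*t^2 - 35*t - 100) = (t - 5)*(t - 2)*(t^3 - 8*t^2 + 11*t + 20) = (t - 5)*(t - 4)*(t - 2)*(t^2 - 4*t - 5) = (t - 5)*(t - 4)*(t - 2)*(t + 1)*(t - 5)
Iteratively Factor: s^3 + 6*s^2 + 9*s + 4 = (s + 4)*(s^2 + 2*s + 1) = (s + 1)*(s + 4)*(s + 1)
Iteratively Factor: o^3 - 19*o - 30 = (o + 2)*(o^2 - 2*o - 15) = (o + 2)*(o + 3)*(o - 5)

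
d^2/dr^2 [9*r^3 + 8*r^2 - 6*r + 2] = 54*r + 16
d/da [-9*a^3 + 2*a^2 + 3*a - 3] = -27*a^2 + 4*a + 3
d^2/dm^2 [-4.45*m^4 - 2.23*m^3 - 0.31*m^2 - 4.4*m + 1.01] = -53.4*m^2 - 13.38*m - 0.62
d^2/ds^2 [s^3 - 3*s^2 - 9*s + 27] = 6*s - 6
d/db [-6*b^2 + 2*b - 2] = 2 - 12*b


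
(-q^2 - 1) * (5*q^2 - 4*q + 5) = -5*q^4 + 4*q^3 - 10*q^2 + 4*q - 5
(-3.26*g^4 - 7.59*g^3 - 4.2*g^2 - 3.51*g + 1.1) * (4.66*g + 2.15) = -15.1916*g^5 - 42.3784*g^4 - 35.8905*g^3 - 25.3866*g^2 - 2.4205*g + 2.365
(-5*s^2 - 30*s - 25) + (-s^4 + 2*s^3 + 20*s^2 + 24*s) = -s^4 + 2*s^3 + 15*s^2 - 6*s - 25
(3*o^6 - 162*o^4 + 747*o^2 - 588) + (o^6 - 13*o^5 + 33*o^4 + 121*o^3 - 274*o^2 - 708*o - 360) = 4*o^6 - 13*o^5 - 129*o^4 + 121*o^3 + 473*o^2 - 708*o - 948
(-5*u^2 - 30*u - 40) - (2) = -5*u^2 - 30*u - 42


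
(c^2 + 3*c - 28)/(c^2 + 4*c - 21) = (c - 4)/(c - 3)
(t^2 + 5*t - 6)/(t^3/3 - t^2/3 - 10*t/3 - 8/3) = 3*(-t^2 - 5*t + 6)/(-t^3 + t^2 + 10*t + 8)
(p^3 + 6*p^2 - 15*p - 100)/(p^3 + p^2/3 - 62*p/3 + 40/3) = 3*(p + 5)/(3*p - 2)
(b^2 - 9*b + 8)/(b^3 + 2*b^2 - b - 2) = (b - 8)/(b^2 + 3*b + 2)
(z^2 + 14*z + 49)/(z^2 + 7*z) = (z + 7)/z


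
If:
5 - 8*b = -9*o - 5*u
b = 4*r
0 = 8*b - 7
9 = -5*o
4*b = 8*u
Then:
No Solution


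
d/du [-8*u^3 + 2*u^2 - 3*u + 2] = -24*u^2 + 4*u - 3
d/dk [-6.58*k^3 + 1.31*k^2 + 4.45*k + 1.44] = -19.74*k^2 + 2.62*k + 4.45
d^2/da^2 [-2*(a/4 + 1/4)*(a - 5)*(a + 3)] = 1 - 3*a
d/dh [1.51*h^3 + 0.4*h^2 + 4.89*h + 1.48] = 4.53*h^2 + 0.8*h + 4.89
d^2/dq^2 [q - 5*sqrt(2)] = 0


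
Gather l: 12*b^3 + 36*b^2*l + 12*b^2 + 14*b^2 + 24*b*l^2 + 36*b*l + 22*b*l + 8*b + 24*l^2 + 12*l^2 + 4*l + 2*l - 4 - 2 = 12*b^3 + 26*b^2 + 8*b + l^2*(24*b + 36) + l*(36*b^2 + 58*b + 6) - 6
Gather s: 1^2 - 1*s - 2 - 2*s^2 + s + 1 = -2*s^2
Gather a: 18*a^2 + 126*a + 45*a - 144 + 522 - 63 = 18*a^2 + 171*a + 315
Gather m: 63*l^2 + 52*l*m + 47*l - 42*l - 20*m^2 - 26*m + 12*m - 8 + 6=63*l^2 + 5*l - 20*m^2 + m*(52*l - 14) - 2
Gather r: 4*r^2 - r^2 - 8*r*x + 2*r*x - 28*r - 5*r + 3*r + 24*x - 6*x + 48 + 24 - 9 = 3*r^2 + r*(-6*x - 30) + 18*x + 63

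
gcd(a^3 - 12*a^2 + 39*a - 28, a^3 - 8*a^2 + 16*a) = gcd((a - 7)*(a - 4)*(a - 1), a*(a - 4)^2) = a - 4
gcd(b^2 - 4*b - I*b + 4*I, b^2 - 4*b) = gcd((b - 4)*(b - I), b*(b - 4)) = b - 4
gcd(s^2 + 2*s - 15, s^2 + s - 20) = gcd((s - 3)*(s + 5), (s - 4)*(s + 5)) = s + 5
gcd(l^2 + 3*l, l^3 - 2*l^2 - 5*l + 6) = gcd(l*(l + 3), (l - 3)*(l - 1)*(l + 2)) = 1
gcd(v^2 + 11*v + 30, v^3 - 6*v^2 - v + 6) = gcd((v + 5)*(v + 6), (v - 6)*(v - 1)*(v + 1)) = 1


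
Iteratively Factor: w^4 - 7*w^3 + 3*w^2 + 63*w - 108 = (w - 3)*(w^3 - 4*w^2 - 9*w + 36) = (w - 3)^2*(w^2 - w - 12) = (w - 4)*(w - 3)^2*(w + 3)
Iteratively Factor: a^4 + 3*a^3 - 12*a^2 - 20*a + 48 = (a - 2)*(a^3 + 5*a^2 - 2*a - 24) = (a - 2)*(a + 3)*(a^2 + 2*a - 8) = (a - 2)*(a + 3)*(a + 4)*(a - 2)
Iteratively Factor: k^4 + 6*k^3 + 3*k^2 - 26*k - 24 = (k + 4)*(k^3 + 2*k^2 - 5*k - 6) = (k + 3)*(k + 4)*(k^2 - k - 2) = (k - 2)*(k + 3)*(k + 4)*(k + 1)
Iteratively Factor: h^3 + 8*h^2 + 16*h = (h + 4)*(h^2 + 4*h) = (h + 4)^2*(h)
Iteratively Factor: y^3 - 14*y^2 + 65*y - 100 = (y - 5)*(y^2 - 9*y + 20) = (y - 5)^2*(y - 4)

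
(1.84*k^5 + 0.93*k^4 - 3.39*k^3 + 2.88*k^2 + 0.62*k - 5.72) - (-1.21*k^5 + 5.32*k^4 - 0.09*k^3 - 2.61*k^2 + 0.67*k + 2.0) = 3.05*k^5 - 4.39*k^4 - 3.3*k^3 + 5.49*k^2 - 0.05*k - 7.72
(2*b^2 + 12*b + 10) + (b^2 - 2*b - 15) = 3*b^2 + 10*b - 5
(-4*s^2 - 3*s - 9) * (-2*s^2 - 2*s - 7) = 8*s^4 + 14*s^3 + 52*s^2 + 39*s + 63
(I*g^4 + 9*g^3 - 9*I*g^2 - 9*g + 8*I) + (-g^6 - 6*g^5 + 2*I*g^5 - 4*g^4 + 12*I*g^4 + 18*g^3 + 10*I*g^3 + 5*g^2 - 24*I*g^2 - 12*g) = -g^6 - 6*g^5 + 2*I*g^5 - 4*g^4 + 13*I*g^4 + 27*g^3 + 10*I*g^3 + 5*g^2 - 33*I*g^2 - 21*g + 8*I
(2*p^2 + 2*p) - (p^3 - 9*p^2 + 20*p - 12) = -p^3 + 11*p^2 - 18*p + 12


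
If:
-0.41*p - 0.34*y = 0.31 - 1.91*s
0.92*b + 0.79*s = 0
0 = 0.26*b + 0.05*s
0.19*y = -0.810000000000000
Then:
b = 0.00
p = 2.78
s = 0.00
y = -4.26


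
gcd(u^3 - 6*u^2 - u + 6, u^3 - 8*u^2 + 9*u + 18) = u^2 - 5*u - 6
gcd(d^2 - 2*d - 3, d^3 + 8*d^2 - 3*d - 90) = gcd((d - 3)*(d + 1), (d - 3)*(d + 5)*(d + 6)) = d - 3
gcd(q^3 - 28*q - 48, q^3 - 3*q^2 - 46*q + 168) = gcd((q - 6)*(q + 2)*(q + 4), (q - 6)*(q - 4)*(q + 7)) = q - 6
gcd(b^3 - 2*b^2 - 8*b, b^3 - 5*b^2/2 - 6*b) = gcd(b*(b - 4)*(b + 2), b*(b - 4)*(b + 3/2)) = b^2 - 4*b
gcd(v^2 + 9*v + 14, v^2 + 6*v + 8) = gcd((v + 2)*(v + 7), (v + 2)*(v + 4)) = v + 2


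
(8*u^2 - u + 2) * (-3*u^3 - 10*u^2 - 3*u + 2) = -24*u^5 - 77*u^4 - 20*u^3 - u^2 - 8*u + 4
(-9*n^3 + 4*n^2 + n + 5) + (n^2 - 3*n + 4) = -9*n^3 + 5*n^2 - 2*n + 9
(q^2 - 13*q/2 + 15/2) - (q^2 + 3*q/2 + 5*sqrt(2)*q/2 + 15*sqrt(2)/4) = -8*q - 5*sqrt(2)*q/2 - 15*sqrt(2)/4 + 15/2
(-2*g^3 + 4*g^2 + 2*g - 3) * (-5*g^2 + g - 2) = 10*g^5 - 22*g^4 - 2*g^3 + 9*g^2 - 7*g + 6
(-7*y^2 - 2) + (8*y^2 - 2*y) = y^2 - 2*y - 2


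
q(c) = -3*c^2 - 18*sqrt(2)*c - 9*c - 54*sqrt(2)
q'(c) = -6*c - 18*sqrt(2) - 9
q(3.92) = -257.53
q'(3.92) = -57.98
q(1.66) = -141.83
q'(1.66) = -44.42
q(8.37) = -574.93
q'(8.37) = -84.68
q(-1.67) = -27.19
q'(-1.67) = -24.44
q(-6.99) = 17.90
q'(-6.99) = 7.48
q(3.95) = -259.28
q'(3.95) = -58.16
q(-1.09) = -42.37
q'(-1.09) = -27.92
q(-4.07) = 14.17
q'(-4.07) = -10.04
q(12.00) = -921.84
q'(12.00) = -106.46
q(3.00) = -206.74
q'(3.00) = -52.46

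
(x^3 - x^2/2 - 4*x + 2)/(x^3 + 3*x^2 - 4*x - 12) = (x - 1/2)/(x + 3)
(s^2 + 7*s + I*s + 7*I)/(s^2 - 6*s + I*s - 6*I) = (s + 7)/(s - 6)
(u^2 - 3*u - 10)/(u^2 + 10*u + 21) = (u^2 - 3*u - 10)/(u^2 + 10*u + 21)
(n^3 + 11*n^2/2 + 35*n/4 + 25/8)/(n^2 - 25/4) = (4*n^2 + 12*n + 5)/(2*(2*n - 5))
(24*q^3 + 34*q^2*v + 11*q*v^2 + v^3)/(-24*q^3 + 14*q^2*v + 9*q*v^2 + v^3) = (-q - v)/(q - v)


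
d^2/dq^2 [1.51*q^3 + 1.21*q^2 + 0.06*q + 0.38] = 9.06*q + 2.42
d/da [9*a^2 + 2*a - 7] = 18*a + 2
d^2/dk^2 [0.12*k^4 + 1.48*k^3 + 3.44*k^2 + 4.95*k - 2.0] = 1.44*k^2 + 8.88*k + 6.88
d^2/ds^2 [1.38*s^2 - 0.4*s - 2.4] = 2.76000000000000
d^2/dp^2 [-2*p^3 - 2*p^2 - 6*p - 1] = -12*p - 4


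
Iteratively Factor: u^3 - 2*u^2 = (u - 2)*(u^2) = u*(u - 2)*(u)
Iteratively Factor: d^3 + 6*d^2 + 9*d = (d + 3)*(d^2 + 3*d) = d*(d + 3)*(d + 3)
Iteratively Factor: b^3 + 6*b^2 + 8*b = (b)*(b^2 + 6*b + 8) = b*(b + 4)*(b + 2)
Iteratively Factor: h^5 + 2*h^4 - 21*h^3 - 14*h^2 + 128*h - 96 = (h - 1)*(h^4 + 3*h^3 - 18*h^2 - 32*h + 96) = (h - 3)*(h - 1)*(h^3 + 6*h^2 - 32) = (h - 3)*(h - 1)*(h + 4)*(h^2 + 2*h - 8) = (h - 3)*(h - 2)*(h - 1)*(h + 4)*(h + 4)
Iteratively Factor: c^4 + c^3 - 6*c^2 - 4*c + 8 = (c + 2)*(c^3 - c^2 - 4*c + 4) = (c + 2)^2*(c^2 - 3*c + 2) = (c - 2)*(c + 2)^2*(c - 1)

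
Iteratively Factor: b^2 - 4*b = (b)*(b - 4)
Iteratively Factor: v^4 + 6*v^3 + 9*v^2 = (v + 3)*(v^3 + 3*v^2) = v*(v + 3)*(v^2 + 3*v) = v*(v + 3)^2*(v)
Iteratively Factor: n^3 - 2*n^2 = (n - 2)*(n^2) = n*(n - 2)*(n)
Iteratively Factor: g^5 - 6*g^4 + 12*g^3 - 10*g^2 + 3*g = (g - 1)*(g^4 - 5*g^3 + 7*g^2 - 3*g) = (g - 3)*(g - 1)*(g^3 - 2*g^2 + g) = g*(g - 3)*(g - 1)*(g^2 - 2*g + 1) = g*(g - 3)*(g - 1)^2*(g - 1)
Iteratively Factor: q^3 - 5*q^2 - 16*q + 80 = (q - 4)*(q^2 - q - 20) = (q - 4)*(q + 4)*(q - 5)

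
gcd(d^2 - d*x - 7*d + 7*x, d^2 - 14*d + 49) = d - 7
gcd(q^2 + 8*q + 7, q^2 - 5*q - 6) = q + 1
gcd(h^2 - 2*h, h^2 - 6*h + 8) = h - 2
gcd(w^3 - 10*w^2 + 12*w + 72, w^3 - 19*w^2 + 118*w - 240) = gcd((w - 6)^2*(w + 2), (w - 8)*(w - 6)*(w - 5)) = w - 6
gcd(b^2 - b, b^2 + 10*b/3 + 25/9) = 1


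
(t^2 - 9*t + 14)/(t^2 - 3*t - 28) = (t - 2)/(t + 4)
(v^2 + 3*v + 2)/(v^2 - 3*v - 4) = (v + 2)/(v - 4)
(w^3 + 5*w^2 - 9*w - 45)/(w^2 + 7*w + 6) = (w^3 + 5*w^2 - 9*w - 45)/(w^2 + 7*w + 6)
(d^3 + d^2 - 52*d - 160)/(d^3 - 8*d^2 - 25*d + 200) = (d + 4)/(d - 5)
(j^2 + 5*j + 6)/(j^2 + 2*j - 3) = (j + 2)/(j - 1)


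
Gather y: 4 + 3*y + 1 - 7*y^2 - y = -7*y^2 + 2*y + 5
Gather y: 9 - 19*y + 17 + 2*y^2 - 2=2*y^2 - 19*y + 24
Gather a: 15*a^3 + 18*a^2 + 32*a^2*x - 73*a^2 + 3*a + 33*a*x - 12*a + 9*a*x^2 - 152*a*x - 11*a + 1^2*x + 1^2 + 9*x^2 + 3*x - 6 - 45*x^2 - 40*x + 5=15*a^3 + a^2*(32*x - 55) + a*(9*x^2 - 119*x - 20) - 36*x^2 - 36*x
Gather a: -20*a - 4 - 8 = -20*a - 12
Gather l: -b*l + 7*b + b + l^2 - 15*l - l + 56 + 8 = 8*b + l^2 + l*(-b - 16) + 64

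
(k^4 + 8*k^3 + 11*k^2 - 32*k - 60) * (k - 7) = k^5 + k^4 - 45*k^3 - 109*k^2 + 164*k + 420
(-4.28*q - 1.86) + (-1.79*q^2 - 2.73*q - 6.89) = -1.79*q^2 - 7.01*q - 8.75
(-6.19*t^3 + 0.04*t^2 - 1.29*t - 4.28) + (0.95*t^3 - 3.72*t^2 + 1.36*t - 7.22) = -5.24*t^3 - 3.68*t^2 + 0.0700000000000001*t - 11.5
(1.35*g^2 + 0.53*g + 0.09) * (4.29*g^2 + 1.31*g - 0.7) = 5.7915*g^4 + 4.0422*g^3 + 0.1354*g^2 - 0.2531*g - 0.063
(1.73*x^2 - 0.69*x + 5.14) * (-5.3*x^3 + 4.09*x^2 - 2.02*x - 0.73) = -9.169*x^5 + 10.7327*x^4 - 33.5587*x^3 + 21.1535*x^2 - 9.8791*x - 3.7522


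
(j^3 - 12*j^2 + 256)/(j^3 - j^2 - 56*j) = (j^2 - 4*j - 32)/(j*(j + 7))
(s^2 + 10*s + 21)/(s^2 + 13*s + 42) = (s + 3)/(s + 6)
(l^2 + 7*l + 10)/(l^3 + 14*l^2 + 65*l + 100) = (l + 2)/(l^2 + 9*l + 20)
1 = 1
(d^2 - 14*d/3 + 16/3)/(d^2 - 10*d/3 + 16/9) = 3*(d - 2)/(3*d - 2)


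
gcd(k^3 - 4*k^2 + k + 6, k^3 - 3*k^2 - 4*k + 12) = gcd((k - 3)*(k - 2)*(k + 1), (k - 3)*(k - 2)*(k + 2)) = k^2 - 5*k + 6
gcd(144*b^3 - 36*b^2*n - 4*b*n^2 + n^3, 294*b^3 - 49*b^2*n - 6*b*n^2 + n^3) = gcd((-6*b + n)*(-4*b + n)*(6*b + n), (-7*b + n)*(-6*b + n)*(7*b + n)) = 6*b - n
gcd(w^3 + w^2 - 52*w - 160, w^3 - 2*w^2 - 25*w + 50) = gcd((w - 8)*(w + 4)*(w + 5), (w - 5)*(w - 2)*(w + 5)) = w + 5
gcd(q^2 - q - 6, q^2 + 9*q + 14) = q + 2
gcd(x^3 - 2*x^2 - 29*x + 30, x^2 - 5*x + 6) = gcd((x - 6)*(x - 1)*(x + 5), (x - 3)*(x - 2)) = 1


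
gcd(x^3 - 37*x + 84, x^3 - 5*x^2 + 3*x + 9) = x - 3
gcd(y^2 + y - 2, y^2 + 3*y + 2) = y + 2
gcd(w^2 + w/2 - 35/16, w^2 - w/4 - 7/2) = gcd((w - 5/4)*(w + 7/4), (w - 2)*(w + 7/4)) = w + 7/4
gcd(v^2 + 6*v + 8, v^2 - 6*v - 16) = v + 2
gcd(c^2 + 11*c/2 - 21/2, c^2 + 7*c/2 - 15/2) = c - 3/2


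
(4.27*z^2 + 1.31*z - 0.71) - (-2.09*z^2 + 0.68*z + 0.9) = 6.36*z^2 + 0.63*z - 1.61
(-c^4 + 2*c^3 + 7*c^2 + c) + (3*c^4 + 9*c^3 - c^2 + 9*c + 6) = 2*c^4 + 11*c^3 + 6*c^2 + 10*c + 6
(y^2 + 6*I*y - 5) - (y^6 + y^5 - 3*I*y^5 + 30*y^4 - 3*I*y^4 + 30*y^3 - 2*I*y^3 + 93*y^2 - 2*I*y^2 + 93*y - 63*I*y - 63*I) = -y^6 - y^5 + 3*I*y^5 - 30*y^4 + 3*I*y^4 - 30*y^3 + 2*I*y^3 - 92*y^2 + 2*I*y^2 - 93*y + 69*I*y - 5 + 63*I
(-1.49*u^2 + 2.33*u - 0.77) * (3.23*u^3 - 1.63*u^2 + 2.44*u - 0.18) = -4.8127*u^5 + 9.9546*u^4 - 9.9206*u^3 + 7.2085*u^2 - 2.2982*u + 0.1386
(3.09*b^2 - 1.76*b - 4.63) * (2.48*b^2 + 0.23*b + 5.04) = 7.6632*b^4 - 3.6541*b^3 + 3.6864*b^2 - 9.9353*b - 23.3352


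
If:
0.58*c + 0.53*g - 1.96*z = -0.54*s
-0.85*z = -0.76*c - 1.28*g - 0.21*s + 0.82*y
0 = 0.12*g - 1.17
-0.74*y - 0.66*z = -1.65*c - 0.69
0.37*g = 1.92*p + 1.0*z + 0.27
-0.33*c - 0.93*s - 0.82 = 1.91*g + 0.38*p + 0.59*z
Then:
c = 6.61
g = 9.75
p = 2.68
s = -23.20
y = 17.27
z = -1.80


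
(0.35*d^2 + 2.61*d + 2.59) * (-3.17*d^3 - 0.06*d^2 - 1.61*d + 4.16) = -1.1095*d^5 - 8.2947*d^4 - 8.9304*d^3 - 2.9015*d^2 + 6.6877*d + 10.7744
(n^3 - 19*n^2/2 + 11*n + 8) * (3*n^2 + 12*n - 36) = 3*n^5 - 33*n^4/2 - 117*n^3 + 498*n^2 - 300*n - 288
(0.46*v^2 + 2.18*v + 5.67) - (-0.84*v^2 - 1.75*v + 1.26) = 1.3*v^2 + 3.93*v + 4.41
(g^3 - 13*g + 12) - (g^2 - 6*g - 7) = g^3 - g^2 - 7*g + 19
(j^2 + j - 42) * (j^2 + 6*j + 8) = j^4 + 7*j^3 - 28*j^2 - 244*j - 336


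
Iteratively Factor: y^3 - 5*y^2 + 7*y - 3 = (y - 3)*(y^2 - 2*y + 1) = (y - 3)*(y - 1)*(y - 1)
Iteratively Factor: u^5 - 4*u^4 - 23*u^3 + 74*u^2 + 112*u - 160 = (u - 4)*(u^4 - 23*u^2 - 18*u + 40) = (u - 4)*(u - 1)*(u^3 + u^2 - 22*u - 40) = (u - 5)*(u - 4)*(u - 1)*(u^2 + 6*u + 8) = (u - 5)*(u - 4)*(u - 1)*(u + 2)*(u + 4)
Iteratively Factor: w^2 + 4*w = (w)*(w + 4)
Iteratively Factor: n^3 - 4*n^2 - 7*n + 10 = (n - 5)*(n^2 + n - 2) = (n - 5)*(n - 1)*(n + 2)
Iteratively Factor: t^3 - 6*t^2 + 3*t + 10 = (t + 1)*(t^2 - 7*t + 10) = (t - 5)*(t + 1)*(t - 2)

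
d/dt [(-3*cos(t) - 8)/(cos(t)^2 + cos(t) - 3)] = (3*sin(t)^2 - 16*cos(t) - 20)*sin(t)/(cos(t)^2 + cos(t) - 3)^2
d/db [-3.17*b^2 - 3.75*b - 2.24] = -6.34*b - 3.75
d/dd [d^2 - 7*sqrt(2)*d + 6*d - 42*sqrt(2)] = 2*d - 7*sqrt(2) + 6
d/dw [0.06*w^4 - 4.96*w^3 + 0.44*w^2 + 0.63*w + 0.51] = 0.24*w^3 - 14.88*w^2 + 0.88*w + 0.63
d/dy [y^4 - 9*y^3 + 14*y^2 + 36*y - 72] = 4*y^3 - 27*y^2 + 28*y + 36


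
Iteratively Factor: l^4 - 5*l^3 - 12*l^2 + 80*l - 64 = (l - 4)*(l^3 - l^2 - 16*l + 16) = (l - 4)*(l + 4)*(l^2 - 5*l + 4) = (l - 4)*(l - 1)*(l + 4)*(l - 4)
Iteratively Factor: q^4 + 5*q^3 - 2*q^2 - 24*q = (q)*(q^3 + 5*q^2 - 2*q - 24) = q*(q - 2)*(q^2 + 7*q + 12) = q*(q - 2)*(q + 4)*(q + 3)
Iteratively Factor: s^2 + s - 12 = (s + 4)*(s - 3)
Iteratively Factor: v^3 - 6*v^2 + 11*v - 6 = (v - 2)*(v^2 - 4*v + 3) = (v - 2)*(v - 1)*(v - 3)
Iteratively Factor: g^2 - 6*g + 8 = (g - 4)*(g - 2)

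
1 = 1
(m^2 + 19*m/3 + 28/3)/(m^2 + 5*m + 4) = (m + 7/3)/(m + 1)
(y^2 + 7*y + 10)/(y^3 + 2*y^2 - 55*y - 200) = (y + 2)/(y^2 - 3*y - 40)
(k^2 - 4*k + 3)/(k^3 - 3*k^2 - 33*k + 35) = (k - 3)/(k^2 - 2*k - 35)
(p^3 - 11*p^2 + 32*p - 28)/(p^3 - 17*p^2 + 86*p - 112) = (p - 2)/(p - 8)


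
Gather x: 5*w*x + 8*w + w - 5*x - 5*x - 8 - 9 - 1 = 9*w + x*(5*w - 10) - 18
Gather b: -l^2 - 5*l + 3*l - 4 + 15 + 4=-l^2 - 2*l + 15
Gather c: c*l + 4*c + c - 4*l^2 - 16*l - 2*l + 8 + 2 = c*(l + 5) - 4*l^2 - 18*l + 10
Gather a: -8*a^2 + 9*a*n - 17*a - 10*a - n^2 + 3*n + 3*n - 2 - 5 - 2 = -8*a^2 + a*(9*n - 27) - n^2 + 6*n - 9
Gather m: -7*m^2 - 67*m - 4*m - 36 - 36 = -7*m^2 - 71*m - 72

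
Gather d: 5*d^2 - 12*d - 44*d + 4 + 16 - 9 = 5*d^2 - 56*d + 11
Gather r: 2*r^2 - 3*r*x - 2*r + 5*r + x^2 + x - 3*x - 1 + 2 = 2*r^2 + r*(3 - 3*x) + x^2 - 2*x + 1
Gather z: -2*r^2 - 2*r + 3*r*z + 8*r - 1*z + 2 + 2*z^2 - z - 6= -2*r^2 + 6*r + 2*z^2 + z*(3*r - 2) - 4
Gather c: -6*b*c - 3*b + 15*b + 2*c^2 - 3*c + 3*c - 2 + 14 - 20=-6*b*c + 12*b + 2*c^2 - 8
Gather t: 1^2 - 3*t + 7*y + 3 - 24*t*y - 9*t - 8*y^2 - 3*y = t*(-24*y - 12) - 8*y^2 + 4*y + 4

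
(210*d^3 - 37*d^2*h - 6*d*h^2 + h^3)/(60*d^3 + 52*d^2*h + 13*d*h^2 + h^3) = (35*d^2 - 12*d*h + h^2)/(10*d^2 + 7*d*h + h^2)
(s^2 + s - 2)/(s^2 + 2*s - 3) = (s + 2)/(s + 3)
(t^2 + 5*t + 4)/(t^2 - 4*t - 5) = (t + 4)/(t - 5)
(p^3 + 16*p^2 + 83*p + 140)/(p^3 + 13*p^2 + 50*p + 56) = (p + 5)/(p + 2)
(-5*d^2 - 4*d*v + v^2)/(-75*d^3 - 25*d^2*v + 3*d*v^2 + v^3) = (d + v)/(15*d^2 + 8*d*v + v^2)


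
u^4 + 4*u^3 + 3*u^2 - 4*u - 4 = (u - 1)*(u + 1)*(u + 2)^2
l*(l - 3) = l^2 - 3*l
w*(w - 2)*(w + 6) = w^3 + 4*w^2 - 12*w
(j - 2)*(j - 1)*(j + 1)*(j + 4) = j^4 + 2*j^3 - 9*j^2 - 2*j + 8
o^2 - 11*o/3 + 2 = (o - 3)*(o - 2/3)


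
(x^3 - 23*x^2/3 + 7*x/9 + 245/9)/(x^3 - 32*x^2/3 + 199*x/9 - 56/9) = (3*x^2 - 16*x - 35)/(3*x^2 - 25*x + 8)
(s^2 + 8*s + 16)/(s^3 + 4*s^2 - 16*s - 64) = 1/(s - 4)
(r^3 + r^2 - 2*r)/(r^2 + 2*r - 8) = r*(r^2 + r - 2)/(r^2 + 2*r - 8)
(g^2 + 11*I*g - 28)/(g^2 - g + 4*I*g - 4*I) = (g + 7*I)/(g - 1)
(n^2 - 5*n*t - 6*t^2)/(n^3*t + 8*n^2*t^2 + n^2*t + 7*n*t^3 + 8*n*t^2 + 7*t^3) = (n - 6*t)/(t*(n^2 + 7*n*t + n + 7*t))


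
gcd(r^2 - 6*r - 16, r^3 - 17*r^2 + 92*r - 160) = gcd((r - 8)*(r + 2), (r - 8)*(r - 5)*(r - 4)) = r - 8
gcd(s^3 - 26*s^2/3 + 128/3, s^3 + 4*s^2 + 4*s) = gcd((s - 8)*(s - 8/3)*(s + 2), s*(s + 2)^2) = s + 2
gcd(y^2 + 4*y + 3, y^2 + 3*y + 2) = y + 1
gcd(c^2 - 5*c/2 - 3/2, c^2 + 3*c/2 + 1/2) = c + 1/2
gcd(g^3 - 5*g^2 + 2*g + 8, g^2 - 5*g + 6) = g - 2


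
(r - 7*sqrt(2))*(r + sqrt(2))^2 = r^3 - 5*sqrt(2)*r^2 - 26*r - 14*sqrt(2)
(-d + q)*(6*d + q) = -6*d^2 + 5*d*q + q^2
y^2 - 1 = (y - 1)*(y + 1)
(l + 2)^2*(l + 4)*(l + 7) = l^4 + 15*l^3 + 76*l^2 + 156*l + 112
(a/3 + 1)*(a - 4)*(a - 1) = a^3/3 - 2*a^2/3 - 11*a/3 + 4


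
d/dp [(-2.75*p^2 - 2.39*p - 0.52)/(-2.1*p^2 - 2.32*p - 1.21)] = (1.361*p^2 + 4.471*p + 1.6855)/(4.41*p^4 + 9.744*p^3 + 10.4644*p^2 + 5.6144*p + 1.4641)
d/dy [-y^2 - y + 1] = -2*y - 1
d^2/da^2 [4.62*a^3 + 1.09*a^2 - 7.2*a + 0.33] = 27.72*a + 2.18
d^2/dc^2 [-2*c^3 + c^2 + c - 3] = 2 - 12*c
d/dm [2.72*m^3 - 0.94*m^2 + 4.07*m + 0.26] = 8.16*m^2 - 1.88*m + 4.07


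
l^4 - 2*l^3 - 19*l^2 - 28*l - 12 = (l - 6)*(l + 1)^2*(l + 2)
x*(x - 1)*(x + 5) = x^3 + 4*x^2 - 5*x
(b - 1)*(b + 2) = b^2 + b - 2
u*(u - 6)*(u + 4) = u^3 - 2*u^2 - 24*u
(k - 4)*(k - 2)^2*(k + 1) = k^4 - 7*k^3 + 12*k^2 + 4*k - 16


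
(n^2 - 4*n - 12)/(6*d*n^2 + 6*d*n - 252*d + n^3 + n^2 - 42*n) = (n + 2)/(6*d*n + 42*d + n^2 + 7*n)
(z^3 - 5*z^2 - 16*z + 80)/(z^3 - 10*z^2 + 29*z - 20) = (z + 4)/(z - 1)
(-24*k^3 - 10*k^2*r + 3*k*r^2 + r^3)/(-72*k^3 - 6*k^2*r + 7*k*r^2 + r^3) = (2*k + r)/(6*k + r)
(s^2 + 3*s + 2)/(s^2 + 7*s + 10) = (s + 1)/(s + 5)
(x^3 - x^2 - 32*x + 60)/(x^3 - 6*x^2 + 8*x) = (x^2 + x - 30)/(x*(x - 4))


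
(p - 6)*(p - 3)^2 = p^3 - 12*p^2 + 45*p - 54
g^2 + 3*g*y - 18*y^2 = (g - 3*y)*(g + 6*y)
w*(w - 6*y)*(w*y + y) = w^3*y - 6*w^2*y^2 + w^2*y - 6*w*y^2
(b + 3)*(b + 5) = b^2 + 8*b + 15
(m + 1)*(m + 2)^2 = m^3 + 5*m^2 + 8*m + 4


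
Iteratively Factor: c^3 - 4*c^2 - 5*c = (c + 1)*(c^2 - 5*c) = (c - 5)*(c + 1)*(c)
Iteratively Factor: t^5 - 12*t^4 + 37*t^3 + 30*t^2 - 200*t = (t - 5)*(t^4 - 7*t^3 + 2*t^2 + 40*t) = (t - 5)*(t - 4)*(t^3 - 3*t^2 - 10*t) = (t - 5)^2*(t - 4)*(t^2 + 2*t) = (t - 5)^2*(t - 4)*(t + 2)*(t)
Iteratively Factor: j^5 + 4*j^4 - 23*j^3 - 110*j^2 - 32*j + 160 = (j - 1)*(j^4 + 5*j^3 - 18*j^2 - 128*j - 160) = (j - 1)*(j + 2)*(j^3 + 3*j^2 - 24*j - 80) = (j - 5)*(j - 1)*(j + 2)*(j^2 + 8*j + 16) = (j - 5)*(j - 1)*(j + 2)*(j + 4)*(j + 4)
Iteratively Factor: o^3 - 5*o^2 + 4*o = (o)*(o^2 - 5*o + 4) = o*(o - 1)*(o - 4)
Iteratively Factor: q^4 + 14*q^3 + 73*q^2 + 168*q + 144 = (q + 3)*(q^3 + 11*q^2 + 40*q + 48) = (q + 3)*(q + 4)*(q^2 + 7*q + 12) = (q + 3)^2*(q + 4)*(q + 4)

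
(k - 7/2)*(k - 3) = k^2 - 13*k/2 + 21/2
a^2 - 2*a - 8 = (a - 4)*(a + 2)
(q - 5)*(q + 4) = q^2 - q - 20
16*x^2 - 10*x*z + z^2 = (-8*x + z)*(-2*x + z)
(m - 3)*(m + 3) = m^2 - 9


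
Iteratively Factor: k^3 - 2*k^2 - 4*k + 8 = (k + 2)*(k^2 - 4*k + 4) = (k - 2)*(k + 2)*(k - 2)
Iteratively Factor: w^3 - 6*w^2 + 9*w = (w - 3)*(w^2 - 3*w) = (w - 3)^2*(w)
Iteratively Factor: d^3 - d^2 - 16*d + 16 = (d + 4)*(d^2 - 5*d + 4) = (d - 4)*(d + 4)*(d - 1)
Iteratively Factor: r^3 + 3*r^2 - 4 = (r + 2)*(r^2 + r - 2) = (r + 2)^2*(r - 1)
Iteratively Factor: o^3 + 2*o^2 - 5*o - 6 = (o + 3)*(o^2 - o - 2) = (o + 1)*(o + 3)*(o - 2)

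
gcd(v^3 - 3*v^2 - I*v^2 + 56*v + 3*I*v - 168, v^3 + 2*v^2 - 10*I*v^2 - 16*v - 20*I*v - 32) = v - 8*I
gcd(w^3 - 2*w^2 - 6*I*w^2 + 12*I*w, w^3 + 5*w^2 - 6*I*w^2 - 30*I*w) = w^2 - 6*I*w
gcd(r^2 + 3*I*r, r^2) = r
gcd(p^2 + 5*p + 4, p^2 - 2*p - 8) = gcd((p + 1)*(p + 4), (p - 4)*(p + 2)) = 1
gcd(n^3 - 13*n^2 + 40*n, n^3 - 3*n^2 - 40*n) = n^2 - 8*n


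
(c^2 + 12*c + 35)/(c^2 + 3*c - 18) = (c^2 + 12*c + 35)/(c^2 + 3*c - 18)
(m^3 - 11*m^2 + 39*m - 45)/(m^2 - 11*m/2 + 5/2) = 2*(m^2 - 6*m + 9)/(2*m - 1)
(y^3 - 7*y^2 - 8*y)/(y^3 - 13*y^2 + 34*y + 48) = y/(y - 6)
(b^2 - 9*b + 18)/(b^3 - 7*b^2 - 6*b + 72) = (b - 3)/(b^2 - b - 12)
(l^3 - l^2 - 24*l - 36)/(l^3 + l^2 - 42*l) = (l^2 + 5*l + 6)/(l*(l + 7))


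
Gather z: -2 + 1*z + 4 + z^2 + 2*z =z^2 + 3*z + 2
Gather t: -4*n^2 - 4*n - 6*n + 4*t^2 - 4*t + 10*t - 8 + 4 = -4*n^2 - 10*n + 4*t^2 + 6*t - 4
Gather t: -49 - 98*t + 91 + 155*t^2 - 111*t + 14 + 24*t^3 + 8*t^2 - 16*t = 24*t^3 + 163*t^2 - 225*t + 56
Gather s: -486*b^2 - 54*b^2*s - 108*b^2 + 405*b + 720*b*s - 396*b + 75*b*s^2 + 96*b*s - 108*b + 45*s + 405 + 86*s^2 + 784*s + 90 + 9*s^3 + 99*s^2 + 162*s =-594*b^2 - 99*b + 9*s^3 + s^2*(75*b + 185) + s*(-54*b^2 + 816*b + 991) + 495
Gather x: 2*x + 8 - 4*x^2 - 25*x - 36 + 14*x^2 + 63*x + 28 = 10*x^2 + 40*x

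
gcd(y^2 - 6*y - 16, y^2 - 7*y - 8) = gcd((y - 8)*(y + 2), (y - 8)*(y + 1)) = y - 8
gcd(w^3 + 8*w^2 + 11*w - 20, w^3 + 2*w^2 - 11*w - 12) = w + 4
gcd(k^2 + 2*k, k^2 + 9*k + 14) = k + 2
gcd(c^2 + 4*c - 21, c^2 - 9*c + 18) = c - 3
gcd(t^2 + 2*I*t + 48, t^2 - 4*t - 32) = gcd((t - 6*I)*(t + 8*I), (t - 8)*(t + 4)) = 1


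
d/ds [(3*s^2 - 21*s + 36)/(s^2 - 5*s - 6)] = 6*(s^2 - 18*s + 51)/(s^4 - 10*s^3 + 13*s^2 + 60*s + 36)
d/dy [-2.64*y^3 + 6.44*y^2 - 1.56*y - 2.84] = -7.92*y^2 + 12.88*y - 1.56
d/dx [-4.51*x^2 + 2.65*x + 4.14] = 2.65 - 9.02*x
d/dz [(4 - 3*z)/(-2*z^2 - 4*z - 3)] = (-6*z^2 + 16*z + 25)/(4*z^4 + 16*z^3 + 28*z^2 + 24*z + 9)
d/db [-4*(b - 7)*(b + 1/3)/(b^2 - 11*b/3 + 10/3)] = 4*(-27*b^2 - 102*b + 277)/(9*b^4 - 66*b^3 + 181*b^2 - 220*b + 100)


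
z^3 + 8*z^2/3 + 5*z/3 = z*(z + 1)*(z + 5/3)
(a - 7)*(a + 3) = a^2 - 4*a - 21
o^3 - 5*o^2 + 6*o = o*(o - 3)*(o - 2)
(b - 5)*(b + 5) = b^2 - 25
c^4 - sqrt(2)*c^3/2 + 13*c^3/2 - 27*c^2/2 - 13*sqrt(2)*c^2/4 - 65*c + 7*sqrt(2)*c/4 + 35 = (c - 1/2)*(c + 7)*(c - 5*sqrt(2)/2)*(c + 2*sqrt(2))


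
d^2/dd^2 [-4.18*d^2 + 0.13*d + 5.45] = -8.36000000000000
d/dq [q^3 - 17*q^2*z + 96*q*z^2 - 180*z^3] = 3*q^2 - 34*q*z + 96*z^2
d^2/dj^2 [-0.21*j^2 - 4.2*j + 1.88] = -0.420000000000000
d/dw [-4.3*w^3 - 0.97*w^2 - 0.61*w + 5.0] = -12.9*w^2 - 1.94*w - 0.61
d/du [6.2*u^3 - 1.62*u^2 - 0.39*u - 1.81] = 18.6*u^2 - 3.24*u - 0.39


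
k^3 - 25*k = k*(k - 5)*(k + 5)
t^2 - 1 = (t - 1)*(t + 1)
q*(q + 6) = q^2 + 6*q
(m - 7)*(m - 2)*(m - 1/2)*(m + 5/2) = m^4 - 7*m^3 - 21*m^2/4 + 157*m/4 - 35/2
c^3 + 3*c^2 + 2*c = c*(c + 1)*(c + 2)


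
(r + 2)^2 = r^2 + 4*r + 4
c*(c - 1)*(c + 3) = c^3 + 2*c^2 - 3*c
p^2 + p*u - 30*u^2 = (p - 5*u)*(p + 6*u)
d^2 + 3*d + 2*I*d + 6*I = (d + 3)*(d + 2*I)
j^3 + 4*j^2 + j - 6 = (j - 1)*(j + 2)*(j + 3)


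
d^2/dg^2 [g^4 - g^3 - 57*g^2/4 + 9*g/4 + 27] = 12*g^2 - 6*g - 57/2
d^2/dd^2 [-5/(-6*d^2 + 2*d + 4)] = 5*(9*d^2 - 3*d - (6*d - 1)^2 - 6)/(-3*d^2 + d + 2)^3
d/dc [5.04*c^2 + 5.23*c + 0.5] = 10.08*c + 5.23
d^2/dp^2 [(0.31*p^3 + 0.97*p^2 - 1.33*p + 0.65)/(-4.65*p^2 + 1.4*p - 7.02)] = (1.4210854715202e-14*p^5 - 5.6843418860808e-14*p^4 + 63.9099100000001*p^3 + 123.93459*p^2 - 326.763684*p - 29.573596)/(100.544625*p^6 - 90.8145*p^5 + 482.71185*p^4 - 276.9452*p^3 + 728.73918*p^2 - 206.97768*p + 345.948408)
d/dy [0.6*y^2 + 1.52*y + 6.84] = 1.2*y + 1.52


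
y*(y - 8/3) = y^2 - 8*y/3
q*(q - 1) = q^2 - q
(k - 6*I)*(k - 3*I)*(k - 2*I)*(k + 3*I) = k^4 - 8*I*k^3 - 3*k^2 - 72*I*k - 108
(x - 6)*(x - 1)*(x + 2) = x^3 - 5*x^2 - 8*x + 12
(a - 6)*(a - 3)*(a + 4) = a^3 - 5*a^2 - 18*a + 72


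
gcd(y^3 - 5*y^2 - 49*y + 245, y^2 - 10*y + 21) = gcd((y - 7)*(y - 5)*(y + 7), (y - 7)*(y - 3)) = y - 7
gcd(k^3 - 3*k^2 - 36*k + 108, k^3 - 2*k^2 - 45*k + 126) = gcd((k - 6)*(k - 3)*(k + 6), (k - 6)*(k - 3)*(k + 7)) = k^2 - 9*k + 18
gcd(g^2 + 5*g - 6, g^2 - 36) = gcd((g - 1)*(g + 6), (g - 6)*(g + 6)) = g + 6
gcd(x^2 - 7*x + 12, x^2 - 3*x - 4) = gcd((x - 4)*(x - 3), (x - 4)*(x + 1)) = x - 4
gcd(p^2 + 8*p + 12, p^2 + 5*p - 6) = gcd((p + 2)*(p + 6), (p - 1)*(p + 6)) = p + 6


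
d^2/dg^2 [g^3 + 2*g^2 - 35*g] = 6*g + 4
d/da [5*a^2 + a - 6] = 10*a + 1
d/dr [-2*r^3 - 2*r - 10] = -6*r^2 - 2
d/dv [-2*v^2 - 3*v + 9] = -4*v - 3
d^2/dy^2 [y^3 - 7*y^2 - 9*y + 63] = 6*y - 14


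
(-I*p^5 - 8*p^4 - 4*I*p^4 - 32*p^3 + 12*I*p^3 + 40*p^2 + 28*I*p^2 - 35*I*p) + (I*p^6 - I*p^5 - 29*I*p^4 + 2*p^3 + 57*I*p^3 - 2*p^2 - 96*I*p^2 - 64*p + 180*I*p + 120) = I*p^6 - 2*I*p^5 - 8*p^4 - 33*I*p^4 - 30*p^3 + 69*I*p^3 + 38*p^2 - 68*I*p^2 - 64*p + 145*I*p + 120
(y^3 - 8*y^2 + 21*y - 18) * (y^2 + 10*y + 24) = y^5 + 2*y^4 - 35*y^3 + 324*y - 432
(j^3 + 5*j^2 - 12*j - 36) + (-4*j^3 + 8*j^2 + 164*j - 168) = -3*j^3 + 13*j^2 + 152*j - 204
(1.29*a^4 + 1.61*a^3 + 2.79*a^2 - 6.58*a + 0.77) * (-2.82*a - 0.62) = -3.6378*a^5 - 5.34*a^4 - 8.866*a^3 + 16.8258*a^2 + 1.9082*a - 0.4774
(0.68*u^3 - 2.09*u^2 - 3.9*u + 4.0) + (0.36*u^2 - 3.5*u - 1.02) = 0.68*u^3 - 1.73*u^2 - 7.4*u + 2.98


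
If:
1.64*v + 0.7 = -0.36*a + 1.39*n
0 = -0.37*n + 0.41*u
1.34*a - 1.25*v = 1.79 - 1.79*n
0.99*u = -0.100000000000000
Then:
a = 0.83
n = -0.11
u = -0.10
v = -0.70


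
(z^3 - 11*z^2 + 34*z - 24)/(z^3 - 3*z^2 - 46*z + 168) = (z - 1)/(z + 7)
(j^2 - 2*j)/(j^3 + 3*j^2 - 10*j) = 1/(j + 5)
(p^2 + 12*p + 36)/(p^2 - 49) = (p^2 + 12*p + 36)/(p^2 - 49)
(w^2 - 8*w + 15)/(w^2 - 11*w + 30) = (w - 3)/(w - 6)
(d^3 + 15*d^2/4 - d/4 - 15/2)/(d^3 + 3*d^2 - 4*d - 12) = (d - 5/4)/(d - 2)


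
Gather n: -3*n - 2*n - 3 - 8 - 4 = -5*n - 15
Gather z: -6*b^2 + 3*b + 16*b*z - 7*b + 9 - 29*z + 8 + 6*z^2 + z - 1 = -6*b^2 - 4*b + 6*z^2 + z*(16*b - 28) + 16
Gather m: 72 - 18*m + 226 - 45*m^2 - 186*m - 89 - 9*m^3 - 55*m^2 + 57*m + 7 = -9*m^3 - 100*m^2 - 147*m + 216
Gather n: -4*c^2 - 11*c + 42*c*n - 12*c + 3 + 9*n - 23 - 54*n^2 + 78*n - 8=-4*c^2 - 23*c - 54*n^2 + n*(42*c + 87) - 28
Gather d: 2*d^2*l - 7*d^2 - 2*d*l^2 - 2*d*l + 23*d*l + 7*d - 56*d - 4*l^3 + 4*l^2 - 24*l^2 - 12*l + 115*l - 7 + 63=d^2*(2*l - 7) + d*(-2*l^2 + 21*l - 49) - 4*l^3 - 20*l^2 + 103*l + 56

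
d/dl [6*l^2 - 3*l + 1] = 12*l - 3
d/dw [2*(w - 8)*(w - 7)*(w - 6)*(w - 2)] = 8*w^3 - 138*w^2 + 752*w - 1256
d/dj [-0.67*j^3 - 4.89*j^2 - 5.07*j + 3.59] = -2.01*j^2 - 9.78*j - 5.07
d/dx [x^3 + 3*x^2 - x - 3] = 3*x^2 + 6*x - 1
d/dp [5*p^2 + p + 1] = 10*p + 1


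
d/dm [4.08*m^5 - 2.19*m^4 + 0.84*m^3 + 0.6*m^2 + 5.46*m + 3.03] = 20.4*m^4 - 8.76*m^3 + 2.52*m^2 + 1.2*m + 5.46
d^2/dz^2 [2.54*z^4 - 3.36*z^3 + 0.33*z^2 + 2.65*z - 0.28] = 30.48*z^2 - 20.16*z + 0.66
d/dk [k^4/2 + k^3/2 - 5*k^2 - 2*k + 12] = 2*k^3 + 3*k^2/2 - 10*k - 2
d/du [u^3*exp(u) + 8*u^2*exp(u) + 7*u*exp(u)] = (u^3 + 11*u^2 + 23*u + 7)*exp(u)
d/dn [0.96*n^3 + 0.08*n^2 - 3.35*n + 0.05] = 2.88*n^2 + 0.16*n - 3.35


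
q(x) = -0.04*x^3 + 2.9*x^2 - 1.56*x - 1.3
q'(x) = -0.12*x^2 + 5.8*x - 1.56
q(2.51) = 12.42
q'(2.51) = 12.24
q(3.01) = 19.19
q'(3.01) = 14.81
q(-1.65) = 9.35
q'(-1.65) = -11.46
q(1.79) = 4.97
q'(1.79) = 8.44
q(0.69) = -1.01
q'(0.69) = 2.38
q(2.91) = 17.73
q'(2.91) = 14.30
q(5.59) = 73.61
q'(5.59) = 27.11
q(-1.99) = 13.60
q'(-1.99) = -13.58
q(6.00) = 85.10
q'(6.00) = 28.92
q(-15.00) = 809.60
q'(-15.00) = -115.56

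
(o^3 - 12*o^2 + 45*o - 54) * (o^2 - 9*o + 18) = o^5 - 21*o^4 + 171*o^3 - 675*o^2 + 1296*o - 972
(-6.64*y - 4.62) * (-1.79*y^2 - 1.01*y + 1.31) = 11.8856*y^3 + 14.9762*y^2 - 4.0322*y - 6.0522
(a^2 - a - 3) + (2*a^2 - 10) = 3*a^2 - a - 13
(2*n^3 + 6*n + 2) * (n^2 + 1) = 2*n^5 + 8*n^3 + 2*n^2 + 6*n + 2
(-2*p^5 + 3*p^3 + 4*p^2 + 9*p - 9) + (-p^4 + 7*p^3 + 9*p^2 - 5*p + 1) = -2*p^5 - p^4 + 10*p^3 + 13*p^2 + 4*p - 8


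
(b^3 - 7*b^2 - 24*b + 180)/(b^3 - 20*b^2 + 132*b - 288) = (b + 5)/(b - 8)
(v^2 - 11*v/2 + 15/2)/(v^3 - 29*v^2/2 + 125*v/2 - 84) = (2*v - 5)/(2*v^2 - 23*v + 56)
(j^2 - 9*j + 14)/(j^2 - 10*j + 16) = (j - 7)/(j - 8)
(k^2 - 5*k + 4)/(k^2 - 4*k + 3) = (k - 4)/(k - 3)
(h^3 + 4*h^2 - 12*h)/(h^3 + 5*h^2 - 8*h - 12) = h/(h + 1)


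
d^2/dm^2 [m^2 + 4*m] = 2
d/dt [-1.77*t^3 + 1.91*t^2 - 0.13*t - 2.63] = -5.31*t^2 + 3.82*t - 0.13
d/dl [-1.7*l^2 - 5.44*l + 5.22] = -3.4*l - 5.44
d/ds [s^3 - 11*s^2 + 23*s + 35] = 3*s^2 - 22*s + 23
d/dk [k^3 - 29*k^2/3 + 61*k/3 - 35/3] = 3*k^2 - 58*k/3 + 61/3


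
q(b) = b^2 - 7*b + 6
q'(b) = 2*b - 7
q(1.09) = -0.44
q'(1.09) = -4.82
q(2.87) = -5.85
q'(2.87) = -1.26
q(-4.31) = 54.75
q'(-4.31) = -15.62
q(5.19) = -3.39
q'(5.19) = 3.38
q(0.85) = 0.77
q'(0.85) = -5.30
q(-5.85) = 81.17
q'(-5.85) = -18.70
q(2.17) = -4.48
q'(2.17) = -2.66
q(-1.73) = 21.10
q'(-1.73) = -10.46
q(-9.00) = 150.00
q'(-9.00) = -25.00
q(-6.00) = 84.00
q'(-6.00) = -19.00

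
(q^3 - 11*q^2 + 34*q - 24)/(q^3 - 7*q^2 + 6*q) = (q - 4)/q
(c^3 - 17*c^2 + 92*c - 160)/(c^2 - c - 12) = (c^2 - 13*c + 40)/(c + 3)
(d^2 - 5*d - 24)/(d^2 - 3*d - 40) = (d + 3)/(d + 5)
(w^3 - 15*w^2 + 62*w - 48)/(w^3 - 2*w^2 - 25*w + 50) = (w^3 - 15*w^2 + 62*w - 48)/(w^3 - 2*w^2 - 25*w + 50)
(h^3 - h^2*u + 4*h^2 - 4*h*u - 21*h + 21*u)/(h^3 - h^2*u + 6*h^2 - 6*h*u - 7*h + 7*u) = (h - 3)/(h - 1)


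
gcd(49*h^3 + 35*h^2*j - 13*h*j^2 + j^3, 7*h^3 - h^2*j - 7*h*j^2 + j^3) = 7*h^2 + 6*h*j - j^2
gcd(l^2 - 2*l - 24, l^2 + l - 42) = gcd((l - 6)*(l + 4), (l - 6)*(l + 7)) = l - 6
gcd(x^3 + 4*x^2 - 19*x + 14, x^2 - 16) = 1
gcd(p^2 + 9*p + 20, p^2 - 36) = 1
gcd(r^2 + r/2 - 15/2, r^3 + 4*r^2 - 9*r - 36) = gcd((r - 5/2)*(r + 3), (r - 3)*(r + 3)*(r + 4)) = r + 3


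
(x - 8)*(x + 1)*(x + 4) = x^3 - 3*x^2 - 36*x - 32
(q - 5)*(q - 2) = q^2 - 7*q + 10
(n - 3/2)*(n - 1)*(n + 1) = n^3 - 3*n^2/2 - n + 3/2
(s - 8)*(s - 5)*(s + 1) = s^3 - 12*s^2 + 27*s + 40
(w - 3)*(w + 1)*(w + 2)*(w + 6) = w^4 + 6*w^3 - 7*w^2 - 48*w - 36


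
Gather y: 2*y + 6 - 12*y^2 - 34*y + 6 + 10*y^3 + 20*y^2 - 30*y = 10*y^3 + 8*y^2 - 62*y + 12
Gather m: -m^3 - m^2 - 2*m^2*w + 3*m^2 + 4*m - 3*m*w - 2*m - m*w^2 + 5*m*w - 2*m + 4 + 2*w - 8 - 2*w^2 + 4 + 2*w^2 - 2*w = -m^3 + m^2*(2 - 2*w) + m*(-w^2 + 2*w)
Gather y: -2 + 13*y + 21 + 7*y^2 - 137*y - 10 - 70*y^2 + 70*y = -63*y^2 - 54*y + 9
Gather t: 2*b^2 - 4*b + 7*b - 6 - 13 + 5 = 2*b^2 + 3*b - 14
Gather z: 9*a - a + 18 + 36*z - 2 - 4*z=8*a + 32*z + 16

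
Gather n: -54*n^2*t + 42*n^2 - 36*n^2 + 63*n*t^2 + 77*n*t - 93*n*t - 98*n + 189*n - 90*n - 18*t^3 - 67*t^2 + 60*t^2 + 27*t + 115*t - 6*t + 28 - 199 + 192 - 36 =n^2*(6 - 54*t) + n*(63*t^2 - 16*t + 1) - 18*t^3 - 7*t^2 + 136*t - 15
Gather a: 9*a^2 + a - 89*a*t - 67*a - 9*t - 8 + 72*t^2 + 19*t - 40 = 9*a^2 + a*(-89*t - 66) + 72*t^2 + 10*t - 48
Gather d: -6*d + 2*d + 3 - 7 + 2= -4*d - 2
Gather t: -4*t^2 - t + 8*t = -4*t^2 + 7*t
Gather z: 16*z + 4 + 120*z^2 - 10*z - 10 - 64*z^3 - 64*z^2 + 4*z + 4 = -64*z^3 + 56*z^2 + 10*z - 2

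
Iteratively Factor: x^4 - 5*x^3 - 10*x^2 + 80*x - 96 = (x - 3)*(x^3 - 2*x^2 - 16*x + 32) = (x - 3)*(x - 2)*(x^2 - 16) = (x - 4)*(x - 3)*(x - 2)*(x + 4)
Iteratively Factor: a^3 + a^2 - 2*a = (a)*(a^2 + a - 2) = a*(a + 2)*(a - 1)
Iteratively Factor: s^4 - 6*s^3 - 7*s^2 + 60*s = (s - 5)*(s^3 - s^2 - 12*s) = (s - 5)*(s - 4)*(s^2 + 3*s) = (s - 5)*(s - 4)*(s + 3)*(s)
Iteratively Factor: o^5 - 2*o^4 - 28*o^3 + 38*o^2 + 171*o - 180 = (o + 3)*(o^4 - 5*o^3 - 13*o^2 + 77*o - 60) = (o + 3)*(o + 4)*(o^3 - 9*o^2 + 23*o - 15) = (o - 5)*(o + 3)*(o + 4)*(o^2 - 4*o + 3) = (o - 5)*(o - 3)*(o + 3)*(o + 4)*(o - 1)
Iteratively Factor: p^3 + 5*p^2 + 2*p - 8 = (p + 2)*(p^2 + 3*p - 4) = (p + 2)*(p + 4)*(p - 1)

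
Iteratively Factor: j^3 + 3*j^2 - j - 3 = (j + 3)*(j^2 - 1) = (j - 1)*(j + 3)*(j + 1)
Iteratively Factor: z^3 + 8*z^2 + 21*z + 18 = (z + 3)*(z^2 + 5*z + 6) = (z + 3)^2*(z + 2)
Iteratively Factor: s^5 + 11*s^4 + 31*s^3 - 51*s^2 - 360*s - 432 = (s + 4)*(s^4 + 7*s^3 + 3*s^2 - 63*s - 108) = (s + 3)*(s + 4)*(s^3 + 4*s^2 - 9*s - 36) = (s - 3)*(s + 3)*(s + 4)*(s^2 + 7*s + 12) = (s - 3)*(s + 3)*(s + 4)^2*(s + 3)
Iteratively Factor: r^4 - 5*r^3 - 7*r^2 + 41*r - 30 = (r - 5)*(r^3 - 7*r + 6) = (r - 5)*(r - 2)*(r^2 + 2*r - 3) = (r - 5)*(r - 2)*(r + 3)*(r - 1)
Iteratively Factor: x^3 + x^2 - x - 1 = (x + 1)*(x^2 - 1) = (x - 1)*(x + 1)*(x + 1)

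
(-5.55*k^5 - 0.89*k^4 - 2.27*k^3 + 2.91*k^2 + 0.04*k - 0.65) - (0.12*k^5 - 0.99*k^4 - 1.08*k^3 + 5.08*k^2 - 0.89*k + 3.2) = -5.67*k^5 + 0.1*k^4 - 1.19*k^3 - 2.17*k^2 + 0.93*k - 3.85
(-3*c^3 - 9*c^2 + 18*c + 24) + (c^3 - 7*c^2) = -2*c^3 - 16*c^2 + 18*c + 24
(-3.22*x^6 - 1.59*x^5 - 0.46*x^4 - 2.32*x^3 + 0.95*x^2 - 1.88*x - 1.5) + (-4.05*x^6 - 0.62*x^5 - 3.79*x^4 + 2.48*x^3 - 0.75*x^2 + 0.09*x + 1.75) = -7.27*x^6 - 2.21*x^5 - 4.25*x^4 + 0.16*x^3 + 0.2*x^2 - 1.79*x + 0.25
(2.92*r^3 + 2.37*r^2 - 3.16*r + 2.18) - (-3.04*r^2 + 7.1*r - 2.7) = 2.92*r^3 + 5.41*r^2 - 10.26*r + 4.88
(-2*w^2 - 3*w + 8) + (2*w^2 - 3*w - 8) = -6*w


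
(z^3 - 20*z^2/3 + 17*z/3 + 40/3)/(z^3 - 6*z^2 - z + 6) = (3*z^2 - 23*z + 40)/(3*(z^2 - 7*z + 6))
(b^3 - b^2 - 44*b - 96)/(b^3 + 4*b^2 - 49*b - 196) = (b^2 - 5*b - 24)/(b^2 - 49)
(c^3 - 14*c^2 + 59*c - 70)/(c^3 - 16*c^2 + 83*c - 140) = (c - 2)/(c - 4)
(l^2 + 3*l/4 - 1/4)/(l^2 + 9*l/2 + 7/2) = (4*l - 1)/(2*(2*l + 7))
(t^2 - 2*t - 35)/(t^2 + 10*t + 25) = (t - 7)/(t + 5)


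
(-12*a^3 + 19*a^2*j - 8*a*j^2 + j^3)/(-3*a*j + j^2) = 4*a^2/j - 5*a + j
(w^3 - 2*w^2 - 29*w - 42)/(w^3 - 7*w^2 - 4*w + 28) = (w + 3)/(w - 2)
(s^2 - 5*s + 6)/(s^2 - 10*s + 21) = (s - 2)/(s - 7)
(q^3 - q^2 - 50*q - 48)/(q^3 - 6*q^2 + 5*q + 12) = (q^2 - 2*q - 48)/(q^2 - 7*q + 12)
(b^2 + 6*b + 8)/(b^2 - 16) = (b + 2)/(b - 4)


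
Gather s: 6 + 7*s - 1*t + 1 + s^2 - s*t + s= s^2 + s*(8 - t) - t + 7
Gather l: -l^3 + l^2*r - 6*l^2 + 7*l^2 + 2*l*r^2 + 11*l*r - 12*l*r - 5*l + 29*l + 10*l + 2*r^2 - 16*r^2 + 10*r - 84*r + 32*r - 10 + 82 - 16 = -l^3 + l^2*(r + 1) + l*(2*r^2 - r + 34) - 14*r^2 - 42*r + 56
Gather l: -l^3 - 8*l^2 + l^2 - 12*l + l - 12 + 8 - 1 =-l^3 - 7*l^2 - 11*l - 5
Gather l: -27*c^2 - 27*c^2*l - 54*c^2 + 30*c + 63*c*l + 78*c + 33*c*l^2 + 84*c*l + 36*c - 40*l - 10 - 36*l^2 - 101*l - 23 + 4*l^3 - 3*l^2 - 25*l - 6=-81*c^2 + 144*c + 4*l^3 + l^2*(33*c - 39) + l*(-27*c^2 + 147*c - 166) - 39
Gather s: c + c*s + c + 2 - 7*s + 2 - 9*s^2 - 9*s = 2*c - 9*s^2 + s*(c - 16) + 4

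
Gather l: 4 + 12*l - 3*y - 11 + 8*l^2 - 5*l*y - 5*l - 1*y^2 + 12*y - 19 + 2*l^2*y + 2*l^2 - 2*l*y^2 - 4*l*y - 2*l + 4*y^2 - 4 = l^2*(2*y + 10) + l*(-2*y^2 - 9*y + 5) + 3*y^2 + 9*y - 30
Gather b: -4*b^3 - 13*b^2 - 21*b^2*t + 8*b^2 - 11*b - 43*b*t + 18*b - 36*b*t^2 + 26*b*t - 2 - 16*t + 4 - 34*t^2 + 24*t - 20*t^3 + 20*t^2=-4*b^3 + b^2*(-21*t - 5) + b*(-36*t^2 - 17*t + 7) - 20*t^3 - 14*t^2 + 8*t + 2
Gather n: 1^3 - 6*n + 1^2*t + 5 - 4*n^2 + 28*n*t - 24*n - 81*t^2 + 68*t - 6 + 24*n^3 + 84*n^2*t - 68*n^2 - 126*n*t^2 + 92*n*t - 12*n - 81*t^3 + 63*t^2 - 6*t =24*n^3 + n^2*(84*t - 72) + n*(-126*t^2 + 120*t - 42) - 81*t^3 - 18*t^2 + 63*t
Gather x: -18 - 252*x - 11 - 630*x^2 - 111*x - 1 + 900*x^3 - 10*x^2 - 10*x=900*x^3 - 640*x^2 - 373*x - 30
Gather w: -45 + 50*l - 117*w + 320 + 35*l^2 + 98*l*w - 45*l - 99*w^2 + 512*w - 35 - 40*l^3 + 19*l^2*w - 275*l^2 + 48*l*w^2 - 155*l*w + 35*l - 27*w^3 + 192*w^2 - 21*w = -40*l^3 - 240*l^2 + 40*l - 27*w^3 + w^2*(48*l + 93) + w*(19*l^2 - 57*l + 374) + 240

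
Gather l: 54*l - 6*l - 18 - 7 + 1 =48*l - 24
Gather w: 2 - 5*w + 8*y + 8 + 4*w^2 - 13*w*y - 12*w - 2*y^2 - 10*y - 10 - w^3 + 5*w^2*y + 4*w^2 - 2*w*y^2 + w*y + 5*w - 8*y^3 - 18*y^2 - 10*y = -w^3 + w^2*(5*y + 8) + w*(-2*y^2 - 12*y - 12) - 8*y^3 - 20*y^2 - 12*y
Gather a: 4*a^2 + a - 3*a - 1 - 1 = 4*a^2 - 2*a - 2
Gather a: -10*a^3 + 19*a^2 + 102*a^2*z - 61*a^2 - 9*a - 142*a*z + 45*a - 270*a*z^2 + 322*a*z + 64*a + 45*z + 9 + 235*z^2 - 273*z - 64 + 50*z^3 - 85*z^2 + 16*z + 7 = -10*a^3 + a^2*(102*z - 42) + a*(-270*z^2 + 180*z + 100) + 50*z^3 + 150*z^2 - 212*z - 48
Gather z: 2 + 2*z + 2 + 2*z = 4*z + 4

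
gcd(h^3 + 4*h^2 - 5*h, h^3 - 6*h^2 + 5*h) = h^2 - h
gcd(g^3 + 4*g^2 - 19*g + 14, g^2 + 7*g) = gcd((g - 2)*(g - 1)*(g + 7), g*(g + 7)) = g + 7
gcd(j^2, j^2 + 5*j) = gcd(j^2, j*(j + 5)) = j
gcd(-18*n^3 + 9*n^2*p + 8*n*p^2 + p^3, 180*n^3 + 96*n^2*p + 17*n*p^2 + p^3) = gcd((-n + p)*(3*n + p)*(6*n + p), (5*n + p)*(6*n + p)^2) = 6*n + p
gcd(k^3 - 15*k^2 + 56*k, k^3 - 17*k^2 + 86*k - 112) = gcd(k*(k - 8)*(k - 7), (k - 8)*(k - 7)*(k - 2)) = k^2 - 15*k + 56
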